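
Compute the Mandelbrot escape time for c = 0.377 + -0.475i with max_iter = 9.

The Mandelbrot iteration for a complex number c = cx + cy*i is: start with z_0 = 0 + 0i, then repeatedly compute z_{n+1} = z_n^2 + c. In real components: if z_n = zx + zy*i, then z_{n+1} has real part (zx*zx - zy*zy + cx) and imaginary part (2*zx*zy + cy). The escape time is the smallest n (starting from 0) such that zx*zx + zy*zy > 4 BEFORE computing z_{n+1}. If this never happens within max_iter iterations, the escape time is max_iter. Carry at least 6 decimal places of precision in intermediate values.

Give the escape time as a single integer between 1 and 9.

Answer: 8

Derivation:
z_0 = 0 + 0i, c = 0.3770 + -0.4750i
Iter 1: z = 0.3770 + -0.4750i, |z|^2 = 0.3678
Iter 2: z = 0.2935 + -0.8331i, |z|^2 = 0.7803
Iter 3: z = -0.2310 + -0.9641i, |z|^2 = 0.9828
Iter 4: z = -0.4991 + -0.0296i, |z|^2 = 0.2499
Iter 5: z = 0.6252 + -0.4454i, |z|^2 = 0.5893
Iter 6: z = 0.5694 + -1.0320i, |z|^2 = 1.3892
Iter 7: z = -0.3637 + -1.6503i, |z|^2 = 2.8557
Iter 8: z = -2.2142 + 0.7254i, |z|^2 = 5.4289
Escaped at iteration 8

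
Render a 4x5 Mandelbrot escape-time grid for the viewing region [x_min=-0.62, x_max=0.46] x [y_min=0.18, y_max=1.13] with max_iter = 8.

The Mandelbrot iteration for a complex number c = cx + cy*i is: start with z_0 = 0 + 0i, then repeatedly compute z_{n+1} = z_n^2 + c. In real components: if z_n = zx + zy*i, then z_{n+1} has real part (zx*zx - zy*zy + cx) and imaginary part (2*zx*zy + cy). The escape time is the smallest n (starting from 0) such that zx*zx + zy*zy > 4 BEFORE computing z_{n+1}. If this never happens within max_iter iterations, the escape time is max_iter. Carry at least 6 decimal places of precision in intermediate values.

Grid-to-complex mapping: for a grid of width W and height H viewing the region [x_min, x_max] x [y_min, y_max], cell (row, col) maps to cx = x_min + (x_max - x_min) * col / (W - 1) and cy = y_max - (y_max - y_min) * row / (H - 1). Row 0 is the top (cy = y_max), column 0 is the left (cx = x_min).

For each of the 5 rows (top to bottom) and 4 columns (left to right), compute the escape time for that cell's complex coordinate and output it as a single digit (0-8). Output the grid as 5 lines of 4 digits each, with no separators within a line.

(row=0, col=0): c = -0.6200 + 1.1300i → escape time 3
(row=0, col=1): c = -0.2600 + 1.1300i → escape time 4
(row=0, col=2): c = 0.1000 + 1.1300i → escape time 3
(row=0, col=3): c = 0.4600 + 1.1300i → escape time 2
(row=1, col=0): c = -0.6200 + 0.8925i → escape time 4
(row=1, col=1): c = -0.2600 + 0.8925i → escape time 8
(row=1, col=2): c = 0.1000 + 0.8925i → escape time 5
(row=1, col=3): c = 0.4600 + 0.8925i → escape time 3
(row=2, col=0): c = -0.6200 + 0.6550i → escape time 8
(row=2, col=1): c = -0.2600 + 0.6550i → escape time 8
(row=2, col=2): c = 0.1000 + 0.6550i → escape time 8
(row=2, col=3): c = 0.4600 + 0.6550i → escape time 4
(row=3, col=0): c = -0.6200 + 0.4175i → escape time 8
(row=3, col=1): c = -0.2600 + 0.4175i → escape time 8
(row=3, col=2): c = 0.1000 + 0.4175i → escape time 8
(row=3, col=3): c = 0.4600 + 0.4175i → escape time 7
(row=4, col=0): c = -0.6200 + 0.1800i → escape time 8
(row=4, col=1): c = -0.2600 + 0.1800i → escape time 8
(row=4, col=2): c = 0.1000 + 0.1800i → escape time 8
(row=4, col=3): c = 0.4600 + 0.1800i → escape time 6

Answer: 3432
4853
8884
8887
8886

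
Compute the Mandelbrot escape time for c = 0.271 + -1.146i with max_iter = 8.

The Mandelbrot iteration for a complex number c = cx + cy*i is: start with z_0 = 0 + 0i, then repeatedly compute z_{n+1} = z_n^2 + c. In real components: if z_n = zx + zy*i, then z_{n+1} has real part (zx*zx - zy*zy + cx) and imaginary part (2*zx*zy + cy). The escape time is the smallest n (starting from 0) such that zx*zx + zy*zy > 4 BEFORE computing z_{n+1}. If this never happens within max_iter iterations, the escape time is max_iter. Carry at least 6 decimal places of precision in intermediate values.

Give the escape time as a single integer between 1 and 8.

Answer: 2

Derivation:
z_0 = 0 + 0i, c = 0.2710 + -1.1460i
Iter 1: z = 0.2710 + -1.1460i, |z|^2 = 1.3868
Iter 2: z = -0.9689 + -1.7671i, |z|^2 = 4.0615
Escaped at iteration 2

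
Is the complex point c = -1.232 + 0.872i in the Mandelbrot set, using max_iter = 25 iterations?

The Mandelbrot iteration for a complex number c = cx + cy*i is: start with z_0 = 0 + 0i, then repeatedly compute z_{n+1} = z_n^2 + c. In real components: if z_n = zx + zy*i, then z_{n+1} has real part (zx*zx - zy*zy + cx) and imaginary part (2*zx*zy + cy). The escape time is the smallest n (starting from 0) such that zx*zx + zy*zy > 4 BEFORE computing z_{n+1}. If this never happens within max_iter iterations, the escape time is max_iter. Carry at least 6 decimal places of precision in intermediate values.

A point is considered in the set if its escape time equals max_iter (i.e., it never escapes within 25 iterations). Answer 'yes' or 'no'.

Answer: no

Derivation:
z_0 = 0 + 0i, c = -1.2320 + 0.8720i
Iter 1: z = -1.2320 + 0.8720i, |z|^2 = 2.2782
Iter 2: z = -0.4746 + -1.2766i, |z|^2 = 1.8549
Iter 3: z = -2.6365 + 2.0837i, |z|^2 = 11.2929
Escaped at iteration 3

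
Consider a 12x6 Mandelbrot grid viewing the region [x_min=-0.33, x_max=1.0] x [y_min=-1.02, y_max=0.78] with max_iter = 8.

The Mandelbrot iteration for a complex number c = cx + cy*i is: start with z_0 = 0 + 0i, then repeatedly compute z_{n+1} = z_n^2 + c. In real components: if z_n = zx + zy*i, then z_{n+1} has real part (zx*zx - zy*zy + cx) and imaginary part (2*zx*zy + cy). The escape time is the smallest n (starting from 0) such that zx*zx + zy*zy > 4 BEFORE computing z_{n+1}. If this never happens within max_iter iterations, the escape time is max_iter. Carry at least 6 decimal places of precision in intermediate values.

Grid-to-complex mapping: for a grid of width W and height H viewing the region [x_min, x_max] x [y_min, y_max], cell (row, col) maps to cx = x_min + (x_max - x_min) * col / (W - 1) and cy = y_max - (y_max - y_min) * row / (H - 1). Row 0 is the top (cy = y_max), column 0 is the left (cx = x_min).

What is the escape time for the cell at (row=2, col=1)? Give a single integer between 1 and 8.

Answer: 8

Derivation:
z_0 = 0 + 0i, c = -0.2091 + 0.0600i
Iter 1: z = -0.2091 + 0.0600i, |z|^2 = 0.0473
Iter 2: z = -0.1690 + 0.0349i, |z|^2 = 0.0298
Iter 3: z = -0.1818 + 0.0482i, |z|^2 = 0.0354
Iter 4: z = -0.1784 + 0.0425i, |z|^2 = 0.0336
Iter 5: z = -0.1791 + 0.0448i, |z|^2 = 0.0341
Iter 6: z = -0.1790 + 0.0439i, |z|^2 = 0.0340
Iter 7: z = -0.1790 + 0.0443i, |z|^2 = 0.0340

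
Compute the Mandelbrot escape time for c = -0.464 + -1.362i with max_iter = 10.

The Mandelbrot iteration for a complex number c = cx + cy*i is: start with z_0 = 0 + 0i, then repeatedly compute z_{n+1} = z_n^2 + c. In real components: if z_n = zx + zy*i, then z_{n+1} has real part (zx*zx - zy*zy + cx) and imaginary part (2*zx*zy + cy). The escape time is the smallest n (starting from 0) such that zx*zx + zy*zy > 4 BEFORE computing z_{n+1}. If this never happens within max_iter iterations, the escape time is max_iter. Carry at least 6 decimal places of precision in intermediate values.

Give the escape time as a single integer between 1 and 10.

Answer: 2

Derivation:
z_0 = 0 + 0i, c = -0.4640 + -1.3620i
Iter 1: z = -0.4640 + -1.3620i, |z|^2 = 2.0703
Iter 2: z = -2.1037 + -0.0981i, |z|^2 = 4.4354
Escaped at iteration 2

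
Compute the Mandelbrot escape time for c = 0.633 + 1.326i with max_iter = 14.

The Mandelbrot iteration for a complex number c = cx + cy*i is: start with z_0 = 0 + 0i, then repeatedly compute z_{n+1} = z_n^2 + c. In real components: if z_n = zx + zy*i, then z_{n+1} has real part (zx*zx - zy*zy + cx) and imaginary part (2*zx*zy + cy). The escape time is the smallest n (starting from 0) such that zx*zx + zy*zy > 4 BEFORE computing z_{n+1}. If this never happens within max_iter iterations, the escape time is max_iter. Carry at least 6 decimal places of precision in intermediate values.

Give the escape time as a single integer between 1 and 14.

z_0 = 0 + 0i, c = 0.6330 + 1.3260i
Iter 1: z = 0.6330 + 1.3260i, |z|^2 = 2.1590
Iter 2: z = -0.7246 + 3.0047i, |z|^2 = 9.5533
Escaped at iteration 2

Answer: 2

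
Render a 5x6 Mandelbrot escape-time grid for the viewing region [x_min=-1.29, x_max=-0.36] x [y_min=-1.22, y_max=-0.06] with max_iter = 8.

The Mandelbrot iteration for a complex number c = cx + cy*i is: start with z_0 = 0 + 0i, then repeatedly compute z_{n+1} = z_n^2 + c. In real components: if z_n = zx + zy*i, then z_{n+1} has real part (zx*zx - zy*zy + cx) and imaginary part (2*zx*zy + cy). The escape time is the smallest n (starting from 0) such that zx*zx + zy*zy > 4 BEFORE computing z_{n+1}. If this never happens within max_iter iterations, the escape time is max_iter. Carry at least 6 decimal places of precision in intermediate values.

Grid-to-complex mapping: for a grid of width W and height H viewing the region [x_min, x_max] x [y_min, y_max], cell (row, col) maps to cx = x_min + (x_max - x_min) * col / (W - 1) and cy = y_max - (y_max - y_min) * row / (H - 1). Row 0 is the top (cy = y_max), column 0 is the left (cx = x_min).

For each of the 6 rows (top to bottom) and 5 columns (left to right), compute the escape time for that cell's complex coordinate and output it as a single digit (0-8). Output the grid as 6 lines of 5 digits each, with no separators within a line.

(row=0, col=0): c = -1.2900 + -0.0600i → escape time 8
(row=0, col=1): c = -1.0575 + -0.0600i → escape time 8
(row=0, col=2): c = -0.8250 + -0.0600i → escape time 8
(row=0, col=3): c = -0.5925 + -0.0600i → escape time 8
(row=0, col=4): c = -0.3600 + -0.0600i → escape time 8
(row=1, col=0): c = -1.2900 + -0.2920i → escape time 8
(row=1, col=1): c = -1.0575 + -0.2920i → escape time 8
(row=1, col=2): c = -0.8250 + -0.2920i → escape time 8
(row=1, col=3): c = -0.5925 + -0.2920i → escape time 8
(row=1, col=4): c = -0.3600 + -0.2920i → escape time 8
(row=2, col=0): c = -1.2900 + -0.5240i → escape time 4
(row=2, col=1): c = -1.0575 + -0.5240i → escape time 5
(row=2, col=2): c = -0.8250 + -0.5240i → escape time 6
(row=2, col=3): c = -0.5925 + -0.5240i → escape time 8
(row=2, col=4): c = -0.3600 + -0.5240i → escape time 8
(row=3, col=0): c = -1.2900 + -0.7560i → escape time 3
(row=3, col=1): c = -1.0575 + -0.7560i → escape time 3
(row=3, col=2): c = -0.8250 + -0.7560i → escape time 4
(row=3, col=3): c = -0.5925 + -0.7560i → escape time 5
(row=3, col=4): c = -0.3600 + -0.7560i → escape time 7
(row=4, col=0): c = -1.2900 + -0.9880i → escape time 3
(row=4, col=1): c = -1.0575 + -0.9880i → escape time 3
(row=4, col=2): c = -0.8250 + -0.9880i → escape time 3
(row=4, col=3): c = -0.5925 + -0.9880i → escape time 4
(row=4, col=4): c = -0.3600 + -0.9880i → escape time 5
(row=5, col=0): c = -1.2900 + -1.2200i → escape time 2
(row=5, col=1): c = -1.0575 + -1.2200i → escape time 3
(row=5, col=2): c = -0.8250 + -1.2200i → escape time 3
(row=5, col=3): c = -0.5925 + -1.2200i → escape time 3
(row=5, col=4): c = -0.3600 + -1.2200i → escape time 3

Answer: 88888
88888
45688
33457
33345
23333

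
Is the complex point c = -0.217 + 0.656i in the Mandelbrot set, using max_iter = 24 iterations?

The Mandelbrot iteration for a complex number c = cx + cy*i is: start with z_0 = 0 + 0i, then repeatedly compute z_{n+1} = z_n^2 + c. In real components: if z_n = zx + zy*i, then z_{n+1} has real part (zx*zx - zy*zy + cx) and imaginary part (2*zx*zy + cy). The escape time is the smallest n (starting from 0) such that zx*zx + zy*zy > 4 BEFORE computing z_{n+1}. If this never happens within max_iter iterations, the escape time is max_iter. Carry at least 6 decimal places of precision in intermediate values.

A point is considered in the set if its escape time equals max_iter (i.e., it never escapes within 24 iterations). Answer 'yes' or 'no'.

Answer: yes

Derivation:
z_0 = 0 + 0i, c = -0.2170 + 0.6560i
Iter 1: z = -0.2170 + 0.6560i, |z|^2 = 0.4774
Iter 2: z = -0.6002 + 0.3713i, |z|^2 = 0.4982
Iter 3: z = 0.0054 + 0.2103i, |z|^2 = 0.0442
Iter 4: z = -0.2612 + 0.6583i, |z|^2 = 0.5016
Iter 5: z = -0.5821 + 0.3121i, |z|^2 = 0.4363
Iter 6: z = 0.0244 + 0.2926i, |z|^2 = 0.0862
Iter 7: z = -0.3020 + 0.6703i, |z|^2 = 0.5405
Iter 8: z = -0.5751 + 0.2511i, |z|^2 = 0.3938
Iter 9: z = 0.0507 + 0.3672i, |z|^2 = 0.1374
Iter 10: z = -0.3492 + 0.6932i, |z|^2 = 0.6025
Iter 11: z = -0.5756 + 0.1718i, |z|^2 = 0.3608
Iter 12: z = 0.0848 + 0.4582i, |z|^2 = 0.2172
Iter 13: z = -0.4198 + 0.7337i, |z|^2 = 0.7145
Iter 14: z = -0.5791 + 0.0400i, |z|^2 = 0.3369
Iter 15: z = 0.1167 + 0.6097i, |z|^2 = 0.3853
Iter 16: z = -0.5751 + 0.7983i, |z|^2 = 0.9680
Iter 17: z = -0.5236 + -0.2622i, |z|^2 = 0.3429
Iter 18: z = -0.0116 + 0.9305i, |z|^2 = 0.8660
Iter 19: z = -1.0828 + 0.6345i, |z|^2 = 1.5749
Iter 20: z = 0.5528 + -0.7179i, |z|^2 = 0.8211
Iter 21: z = -0.4268 + -0.1378i, |z|^2 = 0.2012
Iter 22: z = -0.0538 + 0.7736i, |z|^2 = 0.6014
Iter 23: z = -0.8126 + 0.5727i, |z|^2 = 0.9883
Did not escape in 24 iterations → in set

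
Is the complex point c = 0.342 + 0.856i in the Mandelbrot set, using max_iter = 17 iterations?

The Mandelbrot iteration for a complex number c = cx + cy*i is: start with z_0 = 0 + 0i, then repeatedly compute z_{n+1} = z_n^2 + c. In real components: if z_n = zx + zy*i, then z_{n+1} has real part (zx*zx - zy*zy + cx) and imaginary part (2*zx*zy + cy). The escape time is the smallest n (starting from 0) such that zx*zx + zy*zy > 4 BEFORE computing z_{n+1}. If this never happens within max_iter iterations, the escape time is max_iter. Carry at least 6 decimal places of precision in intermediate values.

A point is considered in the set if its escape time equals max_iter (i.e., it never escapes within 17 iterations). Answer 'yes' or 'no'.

z_0 = 0 + 0i, c = 0.3420 + 0.8560i
Iter 1: z = 0.3420 + 0.8560i, |z|^2 = 0.8497
Iter 2: z = -0.2738 + 1.4415i, |z|^2 = 2.1529
Iter 3: z = -1.6610 + 0.0667i, |z|^2 = 2.7633
Iter 4: z = 3.0964 + 0.6344i, |z|^2 = 9.9902
Escaped at iteration 4

Answer: no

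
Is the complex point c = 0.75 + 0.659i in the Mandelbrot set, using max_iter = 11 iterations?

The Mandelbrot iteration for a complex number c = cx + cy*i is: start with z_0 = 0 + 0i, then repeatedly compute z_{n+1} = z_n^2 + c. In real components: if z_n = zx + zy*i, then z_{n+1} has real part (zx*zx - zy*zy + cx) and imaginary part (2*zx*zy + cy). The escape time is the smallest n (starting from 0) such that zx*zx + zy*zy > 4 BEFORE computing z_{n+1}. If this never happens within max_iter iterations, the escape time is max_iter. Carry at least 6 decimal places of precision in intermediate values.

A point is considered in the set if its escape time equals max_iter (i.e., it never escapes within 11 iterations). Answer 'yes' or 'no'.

Answer: no

Derivation:
z_0 = 0 + 0i, c = 0.7500 + 0.6590i
Iter 1: z = 0.7500 + 0.6590i, |z|^2 = 0.9968
Iter 2: z = 0.8782 + 1.6475i, |z|^2 = 3.4855
Iter 3: z = -1.1930 + 3.5527i, |z|^2 = 14.0451
Escaped at iteration 3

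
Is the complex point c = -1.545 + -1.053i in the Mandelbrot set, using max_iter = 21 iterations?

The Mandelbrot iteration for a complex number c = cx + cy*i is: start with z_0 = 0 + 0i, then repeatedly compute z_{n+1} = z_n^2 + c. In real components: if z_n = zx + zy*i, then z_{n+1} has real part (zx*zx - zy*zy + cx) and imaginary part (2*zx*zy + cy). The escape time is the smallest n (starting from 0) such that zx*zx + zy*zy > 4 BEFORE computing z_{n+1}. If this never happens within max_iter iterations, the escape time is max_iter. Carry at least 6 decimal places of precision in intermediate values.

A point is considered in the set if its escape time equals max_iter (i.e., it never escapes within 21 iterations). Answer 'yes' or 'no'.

Answer: no

Derivation:
z_0 = 0 + 0i, c = -1.5450 + -1.0530i
Iter 1: z = -1.5450 + -1.0530i, |z|^2 = 3.4958
Iter 2: z = -0.2668 + 2.2008i, |z|^2 = 4.9146
Escaped at iteration 2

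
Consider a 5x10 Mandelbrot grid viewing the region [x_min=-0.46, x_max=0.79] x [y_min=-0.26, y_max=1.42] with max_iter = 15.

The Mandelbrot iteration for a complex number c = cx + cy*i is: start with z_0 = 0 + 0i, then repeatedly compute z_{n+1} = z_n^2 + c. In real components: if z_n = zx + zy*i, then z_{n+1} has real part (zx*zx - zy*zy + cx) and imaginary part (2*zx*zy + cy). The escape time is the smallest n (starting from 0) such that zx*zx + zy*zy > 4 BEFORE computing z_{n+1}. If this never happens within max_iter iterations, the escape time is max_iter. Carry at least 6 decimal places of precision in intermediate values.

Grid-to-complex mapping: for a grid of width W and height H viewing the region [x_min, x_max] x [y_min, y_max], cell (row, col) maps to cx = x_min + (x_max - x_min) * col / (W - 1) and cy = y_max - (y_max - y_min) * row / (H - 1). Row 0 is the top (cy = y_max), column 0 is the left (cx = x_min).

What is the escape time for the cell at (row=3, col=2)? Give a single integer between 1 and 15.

z_0 = 0 + 0i, c = 0.1650 + 0.8600i
Iter 1: z = 0.1650 + 0.8600i, |z|^2 = 0.7668
Iter 2: z = -0.5474 + 1.1438i, |z|^2 = 1.6079
Iter 3: z = -0.8437 + -0.3922i, |z|^2 = 0.8656
Iter 4: z = 0.7230 + 1.5217i, |z|^2 = 2.8383
Iter 5: z = -1.6280 + 3.0603i, |z|^2 = 12.0157
Escaped at iteration 5

Answer: 5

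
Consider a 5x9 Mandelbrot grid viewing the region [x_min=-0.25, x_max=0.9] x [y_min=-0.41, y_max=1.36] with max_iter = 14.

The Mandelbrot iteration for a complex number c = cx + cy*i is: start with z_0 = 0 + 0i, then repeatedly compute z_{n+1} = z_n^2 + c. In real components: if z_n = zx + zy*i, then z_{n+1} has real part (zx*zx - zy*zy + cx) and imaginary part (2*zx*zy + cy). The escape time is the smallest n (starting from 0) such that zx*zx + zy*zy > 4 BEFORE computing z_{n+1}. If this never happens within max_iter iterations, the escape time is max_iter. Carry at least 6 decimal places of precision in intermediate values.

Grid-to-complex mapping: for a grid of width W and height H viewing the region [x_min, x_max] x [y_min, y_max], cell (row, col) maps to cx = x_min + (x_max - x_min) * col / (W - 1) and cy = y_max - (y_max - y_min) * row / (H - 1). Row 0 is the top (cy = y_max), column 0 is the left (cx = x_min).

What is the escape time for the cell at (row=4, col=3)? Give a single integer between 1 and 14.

z_0 = 0 + 0i, c = 0.6125 + 0.4750i
Iter 1: z = 0.6125 + 0.4750i, |z|^2 = 0.6008
Iter 2: z = 0.7620 + 1.0569i, |z|^2 = 1.6977
Iter 3: z = 0.0762 + 2.0857i, |z|^2 = 4.3561
Escaped at iteration 3

Answer: 3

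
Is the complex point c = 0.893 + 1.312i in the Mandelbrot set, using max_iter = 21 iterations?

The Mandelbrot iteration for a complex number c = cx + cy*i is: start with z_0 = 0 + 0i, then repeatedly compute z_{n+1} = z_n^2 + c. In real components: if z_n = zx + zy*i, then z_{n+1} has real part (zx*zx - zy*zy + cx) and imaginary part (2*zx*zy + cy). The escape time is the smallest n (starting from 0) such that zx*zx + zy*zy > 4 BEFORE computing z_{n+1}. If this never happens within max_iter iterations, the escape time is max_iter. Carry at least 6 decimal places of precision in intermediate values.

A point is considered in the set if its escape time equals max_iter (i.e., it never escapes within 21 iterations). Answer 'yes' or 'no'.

Answer: no

Derivation:
z_0 = 0 + 0i, c = 0.8930 + 1.3120i
Iter 1: z = 0.8930 + 1.3120i, |z|^2 = 2.5188
Iter 2: z = -0.0309 + 3.6552i, |z|^2 = 13.3617
Escaped at iteration 2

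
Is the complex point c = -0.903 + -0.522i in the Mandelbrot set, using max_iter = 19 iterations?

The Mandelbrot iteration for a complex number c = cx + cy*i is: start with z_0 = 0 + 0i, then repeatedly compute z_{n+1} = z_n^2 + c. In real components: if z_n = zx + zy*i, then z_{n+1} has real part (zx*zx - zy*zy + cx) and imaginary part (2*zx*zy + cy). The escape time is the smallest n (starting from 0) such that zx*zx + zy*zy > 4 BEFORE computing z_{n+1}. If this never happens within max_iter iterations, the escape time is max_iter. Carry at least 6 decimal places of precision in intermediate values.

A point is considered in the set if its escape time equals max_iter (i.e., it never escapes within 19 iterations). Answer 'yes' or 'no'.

Answer: no

Derivation:
z_0 = 0 + 0i, c = -0.9030 + -0.5220i
Iter 1: z = -0.9030 + -0.5220i, |z|^2 = 1.0879
Iter 2: z = -0.3601 + 0.4207i, |z|^2 = 0.3067
Iter 3: z = -0.9504 + -0.8250i, |z|^2 = 1.5838
Iter 4: z = -0.6804 + 1.0461i, |z|^2 = 1.5573
Iter 5: z = -1.5343 + -1.9455i, |z|^2 = 6.1392
Escaped at iteration 5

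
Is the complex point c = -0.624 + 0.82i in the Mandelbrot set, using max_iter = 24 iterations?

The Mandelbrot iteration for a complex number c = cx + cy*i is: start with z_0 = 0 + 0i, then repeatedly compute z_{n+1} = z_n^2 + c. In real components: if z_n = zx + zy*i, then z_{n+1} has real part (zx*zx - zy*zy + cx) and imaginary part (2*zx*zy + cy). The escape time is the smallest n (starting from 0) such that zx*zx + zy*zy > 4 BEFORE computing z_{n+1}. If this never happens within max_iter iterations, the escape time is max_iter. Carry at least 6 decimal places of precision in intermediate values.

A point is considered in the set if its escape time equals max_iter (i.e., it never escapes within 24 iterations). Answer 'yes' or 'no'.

z_0 = 0 + 0i, c = -0.6240 + 0.8200i
Iter 1: z = -0.6240 + 0.8200i, |z|^2 = 1.0618
Iter 2: z = -0.9070 + -0.2034i, |z|^2 = 0.8640
Iter 3: z = 0.1573 + 1.1889i, |z|^2 = 1.4382
Iter 4: z = -2.0127 + 1.1941i, |z|^2 = 5.4770
Escaped at iteration 4

Answer: no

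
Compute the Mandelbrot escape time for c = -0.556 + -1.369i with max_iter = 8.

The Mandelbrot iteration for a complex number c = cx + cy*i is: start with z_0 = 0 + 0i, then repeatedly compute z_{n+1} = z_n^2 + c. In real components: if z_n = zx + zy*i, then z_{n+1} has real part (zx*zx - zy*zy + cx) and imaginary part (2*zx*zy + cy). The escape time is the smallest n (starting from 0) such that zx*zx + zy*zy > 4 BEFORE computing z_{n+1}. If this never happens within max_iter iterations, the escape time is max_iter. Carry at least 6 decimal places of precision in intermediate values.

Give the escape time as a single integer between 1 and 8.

Answer: 2

Derivation:
z_0 = 0 + 0i, c = -0.5560 + -1.3690i
Iter 1: z = -0.5560 + -1.3690i, |z|^2 = 2.1833
Iter 2: z = -2.1210 + 0.1533i, |z|^2 = 4.5223
Escaped at iteration 2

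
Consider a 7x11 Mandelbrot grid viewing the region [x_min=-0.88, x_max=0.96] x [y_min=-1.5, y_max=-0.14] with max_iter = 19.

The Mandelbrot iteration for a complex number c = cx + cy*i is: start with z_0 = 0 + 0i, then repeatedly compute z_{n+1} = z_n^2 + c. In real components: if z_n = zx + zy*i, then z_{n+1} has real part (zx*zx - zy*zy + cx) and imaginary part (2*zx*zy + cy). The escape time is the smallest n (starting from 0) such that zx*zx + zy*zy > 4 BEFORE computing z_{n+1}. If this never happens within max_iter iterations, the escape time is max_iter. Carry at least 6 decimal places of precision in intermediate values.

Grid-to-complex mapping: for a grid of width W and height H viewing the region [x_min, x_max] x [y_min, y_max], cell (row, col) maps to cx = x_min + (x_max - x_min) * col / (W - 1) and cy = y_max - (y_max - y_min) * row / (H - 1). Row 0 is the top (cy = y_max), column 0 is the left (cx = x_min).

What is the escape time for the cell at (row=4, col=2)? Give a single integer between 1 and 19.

Answer: 13

Derivation:
z_0 = 0 + 0i, c = -0.2667 + -0.6840i
Iter 1: z = -0.2667 + -0.6840i, |z|^2 = 0.5390
Iter 2: z = -0.6634 + -0.3192i, |z|^2 = 0.5420
Iter 3: z = 0.0716 + -0.2605i, |z|^2 = 0.0730
Iter 4: z = -0.3294 + -0.7213i, |z|^2 = 0.6287
Iter 5: z = -0.6784 + -0.2088i, |z|^2 = 0.5038
Iter 6: z = 0.1500 + -0.4007i, |z|^2 = 0.1830
Iter 7: z = -0.4047 + -0.8042i, |z|^2 = 0.8105
Iter 8: z = -0.7496 + -0.0331i, |z|^2 = 0.5629
Iter 9: z = 0.2941 + -0.6344i, |z|^2 = 0.4889
Iter 10: z = -0.5826 + -1.0571i, |z|^2 = 1.4570
Iter 11: z = -1.0447 + 0.5478i, |z|^2 = 1.3916
Iter 12: z = 0.5248 + -1.8286i, |z|^2 = 3.6192
Iter 13: z = -3.3351 + -2.6031i, |z|^2 = 17.8994
Escaped at iteration 13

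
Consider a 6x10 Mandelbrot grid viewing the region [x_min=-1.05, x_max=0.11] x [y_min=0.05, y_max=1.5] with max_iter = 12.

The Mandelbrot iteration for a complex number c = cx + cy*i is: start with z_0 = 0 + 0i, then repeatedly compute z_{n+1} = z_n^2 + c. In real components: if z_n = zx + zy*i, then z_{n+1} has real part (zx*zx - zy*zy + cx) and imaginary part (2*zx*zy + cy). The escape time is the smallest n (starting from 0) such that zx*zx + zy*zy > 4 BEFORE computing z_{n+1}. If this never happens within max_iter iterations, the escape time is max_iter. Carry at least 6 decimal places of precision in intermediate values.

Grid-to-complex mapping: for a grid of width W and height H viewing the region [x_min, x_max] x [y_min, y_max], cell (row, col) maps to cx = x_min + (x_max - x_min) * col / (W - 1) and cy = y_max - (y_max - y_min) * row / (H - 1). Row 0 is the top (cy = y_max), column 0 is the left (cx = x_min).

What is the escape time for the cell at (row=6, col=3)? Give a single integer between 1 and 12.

z_0 = 0 + 0i, c = -0.3540 + 0.5333i
Iter 1: z = -0.3540 + 0.5333i, |z|^2 = 0.4098
Iter 2: z = -0.5131 + 0.1557i, |z|^2 = 0.2876
Iter 3: z = -0.1150 + 0.3735i, |z|^2 = 0.1527
Iter 4: z = -0.4803 + 0.4475i, |z|^2 = 0.4309
Iter 5: z = -0.3235 + 0.1035i, |z|^2 = 0.1154
Iter 6: z = -0.2600 + 0.4664i, |z|^2 = 0.2851
Iter 7: z = -0.5039 + 0.2908i, |z|^2 = 0.3384
Iter 8: z = -0.1847 + 0.2403i, |z|^2 = 0.0918
Iter 9: z = -0.3776 + 0.4446i, |z|^2 = 0.3403
Iter 10: z = -0.4090 + 0.1976i, |z|^2 = 0.2063
Iter 11: z = -0.2257 + 0.3717i, |z|^2 = 0.1891

Answer: 12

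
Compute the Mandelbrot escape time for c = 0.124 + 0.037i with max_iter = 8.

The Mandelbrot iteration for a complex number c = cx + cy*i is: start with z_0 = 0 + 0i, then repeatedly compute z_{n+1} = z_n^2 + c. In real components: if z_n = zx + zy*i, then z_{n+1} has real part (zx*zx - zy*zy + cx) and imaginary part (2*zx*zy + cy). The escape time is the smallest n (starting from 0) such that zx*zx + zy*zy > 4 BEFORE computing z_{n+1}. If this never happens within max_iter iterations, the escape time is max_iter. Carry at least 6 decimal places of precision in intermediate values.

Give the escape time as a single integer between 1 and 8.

Answer: 8

Derivation:
z_0 = 0 + 0i, c = 0.1240 + 0.0370i
Iter 1: z = 0.1240 + 0.0370i, |z|^2 = 0.0167
Iter 2: z = 0.1380 + 0.0462i, |z|^2 = 0.0212
Iter 3: z = 0.1409 + 0.0497i, |z|^2 = 0.0223
Iter 4: z = 0.1414 + 0.0510i, |z|^2 = 0.0226
Iter 5: z = 0.1414 + 0.0514i, |z|^2 = 0.0226
Iter 6: z = 0.1413 + 0.0515i, |z|^2 = 0.0226
Iter 7: z = 0.1413 + 0.0516i, |z|^2 = 0.0226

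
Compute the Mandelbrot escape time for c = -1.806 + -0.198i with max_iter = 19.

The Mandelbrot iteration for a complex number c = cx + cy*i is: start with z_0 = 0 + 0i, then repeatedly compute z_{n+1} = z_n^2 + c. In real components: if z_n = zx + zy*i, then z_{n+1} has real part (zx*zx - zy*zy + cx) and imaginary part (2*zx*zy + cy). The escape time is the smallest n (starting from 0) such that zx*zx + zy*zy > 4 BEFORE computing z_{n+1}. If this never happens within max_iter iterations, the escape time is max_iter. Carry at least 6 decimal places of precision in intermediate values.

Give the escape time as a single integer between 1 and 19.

z_0 = 0 + 0i, c = -1.8060 + -0.1980i
Iter 1: z = -1.8060 + -0.1980i, |z|^2 = 3.3008
Iter 2: z = 1.4164 + 0.5172i, |z|^2 = 2.2738
Iter 3: z = -0.0672 + 1.2671i, |z|^2 = 1.6100
Iter 4: z = -3.4070 + -0.3683i, |z|^2 = 11.7433
Escaped at iteration 4

Answer: 4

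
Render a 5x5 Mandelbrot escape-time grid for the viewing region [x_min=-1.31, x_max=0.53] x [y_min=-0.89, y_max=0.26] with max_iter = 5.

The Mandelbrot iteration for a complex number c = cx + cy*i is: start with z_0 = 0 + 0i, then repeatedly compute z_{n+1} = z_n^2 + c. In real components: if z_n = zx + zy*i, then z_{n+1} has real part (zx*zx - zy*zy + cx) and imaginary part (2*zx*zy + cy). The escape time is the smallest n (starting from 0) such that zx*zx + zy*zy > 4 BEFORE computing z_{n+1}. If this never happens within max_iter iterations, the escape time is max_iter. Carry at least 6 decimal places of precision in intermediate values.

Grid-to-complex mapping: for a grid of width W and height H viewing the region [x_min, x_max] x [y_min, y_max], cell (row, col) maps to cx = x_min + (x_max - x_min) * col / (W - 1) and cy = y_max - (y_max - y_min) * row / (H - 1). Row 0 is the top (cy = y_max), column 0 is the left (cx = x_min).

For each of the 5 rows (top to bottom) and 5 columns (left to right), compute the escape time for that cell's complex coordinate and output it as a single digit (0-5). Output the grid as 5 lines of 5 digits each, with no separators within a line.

(row=0, col=0): c = -1.3100 + 0.2600i → escape time 5
(row=0, col=1): c = -0.8500 + 0.2600i → escape time 5
(row=0, col=2): c = -0.3900 + 0.2600i → escape time 5
(row=0, col=3): c = 0.0700 + 0.2600i → escape time 5
(row=0, col=4): c = 0.5300 + 0.2600i → escape time 5
(row=1, col=0): c = -1.3100 + -0.0275i → escape time 5
(row=1, col=1): c = -0.8500 + -0.0275i → escape time 5
(row=1, col=2): c = -0.3900 + -0.0275i → escape time 5
(row=1, col=3): c = 0.0700 + -0.0275i → escape time 5
(row=1, col=4): c = 0.5300 + -0.0275i → escape time 5
(row=2, col=0): c = -1.3100 + -0.3150i → escape time 5
(row=2, col=1): c = -0.8500 + -0.3150i → escape time 5
(row=2, col=2): c = -0.3900 + -0.3150i → escape time 5
(row=2, col=3): c = 0.0700 + -0.3150i → escape time 5
(row=2, col=4): c = 0.5300 + -0.3150i → escape time 5
(row=3, col=0): c = -1.3100 + -0.6025i → escape time 3
(row=3, col=1): c = -0.8500 + -0.6025i → escape time 5
(row=3, col=2): c = -0.3900 + -0.6025i → escape time 5
(row=3, col=3): c = 0.0700 + -0.6025i → escape time 5
(row=3, col=4): c = 0.5300 + -0.6025i → escape time 4
(row=4, col=0): c = -1.3100 + -0.8900i → escape time 3
(row=4, col=1): c = -0.8500 + -0.8900i → escape time 3
(row=4, col=2): c = -0.3900 + -0.8900i → escape time 5
(row=4, col=3): c = 0.0700 + -0.8900i → escape time 5
(row=4, col=4): c = 0.5300 + -0.8900i → escape time 3

Answer: 55555
55555
55555
35554
33553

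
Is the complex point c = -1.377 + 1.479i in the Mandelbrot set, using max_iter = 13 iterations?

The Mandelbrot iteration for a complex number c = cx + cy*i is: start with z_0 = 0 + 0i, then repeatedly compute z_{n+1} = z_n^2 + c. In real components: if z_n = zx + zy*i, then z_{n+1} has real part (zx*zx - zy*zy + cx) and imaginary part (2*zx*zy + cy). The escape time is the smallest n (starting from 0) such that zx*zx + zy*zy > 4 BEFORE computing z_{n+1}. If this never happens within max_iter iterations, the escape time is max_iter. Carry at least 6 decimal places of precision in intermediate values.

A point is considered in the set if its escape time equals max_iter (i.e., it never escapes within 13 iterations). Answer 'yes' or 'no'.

Answer: no

Derivation:
z_0 = 0 + 0i, c = -1.3770 + 1.4790i
Iter 1: z = -1.3770 + 1.4790i, |z|^2 = 4.0836
Escaped at iteration 1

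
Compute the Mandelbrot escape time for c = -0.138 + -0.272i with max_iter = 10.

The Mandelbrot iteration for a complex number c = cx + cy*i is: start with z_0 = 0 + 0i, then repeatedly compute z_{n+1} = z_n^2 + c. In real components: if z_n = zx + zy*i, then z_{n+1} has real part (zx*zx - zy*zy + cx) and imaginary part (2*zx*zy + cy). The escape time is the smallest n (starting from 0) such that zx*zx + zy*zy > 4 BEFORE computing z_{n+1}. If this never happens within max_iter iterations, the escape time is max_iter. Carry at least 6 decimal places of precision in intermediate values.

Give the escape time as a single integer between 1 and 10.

z_0 = 0 + 0i, c = -0.1380 + -0.2720i
Iter 1: z = -0.1380 + -0.2720i, |z|^2 = 0.0930
Iter 2: z = -0.1929 + -0.1969i, |z|^2 = 0.0760
Iter 3: z = -0.1396 + -0.1960i, |z|^2 = 0.0579
Iter 4: z = -0.1569 + -0.2173i, |z|^2 = 0.0718
Iter 5: z = -0.1606 + -0.2038i, |z|^2 = 0.0673
Iter 6: z = -0.1537 + -0.2065i, |z|^2 = 0.0663
Iter 7: z = -0.1570 + -0.2085i, |z|^2 = 0.0681
Iter 8: z = -0.1568 + -0.2065i, |z|^2 = 0.0672
Iter 9: z = -0.1561 + -0.2072i, |z|^2 = 0.0673

Answer: 10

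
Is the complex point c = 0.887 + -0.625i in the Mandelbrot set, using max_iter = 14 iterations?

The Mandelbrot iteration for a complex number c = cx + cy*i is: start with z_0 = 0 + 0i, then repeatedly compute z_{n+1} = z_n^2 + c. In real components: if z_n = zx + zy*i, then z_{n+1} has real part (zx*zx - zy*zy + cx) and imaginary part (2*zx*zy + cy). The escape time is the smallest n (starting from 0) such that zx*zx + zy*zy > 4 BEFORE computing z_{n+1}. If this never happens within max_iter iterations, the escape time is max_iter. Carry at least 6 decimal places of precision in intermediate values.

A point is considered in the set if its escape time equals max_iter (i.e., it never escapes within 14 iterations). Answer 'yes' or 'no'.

Answer: no

Derivation:
z_0 = 0 + 0i, c = 0.8870 + -0.6250i
Iter 1: z = 0.8870 + -0.6250i, |z|^2 = 1.1774
Iter 2: z = 1.2831 + -1.7338i, |z|^2 = 4.6523
Escaped at iteration 2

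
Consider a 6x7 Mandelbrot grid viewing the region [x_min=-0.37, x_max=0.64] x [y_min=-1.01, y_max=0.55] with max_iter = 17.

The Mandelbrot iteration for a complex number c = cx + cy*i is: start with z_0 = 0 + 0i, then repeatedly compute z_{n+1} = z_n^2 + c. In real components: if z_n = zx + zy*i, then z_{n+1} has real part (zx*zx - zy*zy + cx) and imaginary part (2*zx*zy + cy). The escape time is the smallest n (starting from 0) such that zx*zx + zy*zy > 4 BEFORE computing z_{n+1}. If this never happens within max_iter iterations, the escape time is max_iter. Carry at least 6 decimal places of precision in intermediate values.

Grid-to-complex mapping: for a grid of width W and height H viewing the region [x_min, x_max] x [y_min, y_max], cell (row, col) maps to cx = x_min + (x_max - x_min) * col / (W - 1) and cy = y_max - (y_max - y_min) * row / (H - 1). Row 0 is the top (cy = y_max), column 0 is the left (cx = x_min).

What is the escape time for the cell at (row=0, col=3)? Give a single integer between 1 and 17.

z_0 = 0 + 0i, c = 0.2360 + 0.5500i
Iter 1: z = 0.2360 + 0.5500i, |z|^2 = 0.3582
Iter 2: z = -0.0108 + 0.8096i, |z|^2 = 0.6556
Iter 3: z = -0.4193 + 0.5325i, |z|^2 = 0.4594
Iter 4: z = 0.1283 + 0.1034i, |z|^2 = 0.0271
Iter 5: z = 0.2418 + 0.5765i, |z|^2 = 0.3908
Iter 6: z = -0.0379 + 0.8288i, |z|^2 = 0.6883
Iter 7: z = -0.4494 + 0.4871i, |z|^2 = 0.4393
Iter 8: z = 0.2007 + 0.1122i, |z|^2 = 0.0529
Iter 9: z = 0.2637 + 0.5950i, |z|^2 = 0.4236
Iter 10: z = -0.0485 + 0.8638i, |z|^2 = 0.7485
Iter 11: z = -0.5078 + 0.4662i, |z|^2 = 0.4752
Iter 12: z = 0.2765 + 0.0765i, |z|^2 = 0.0823
Iter 13: z = 0.3066 + 0.5923i, |z|^2 = 0.4449
Iter 14: z = -0.0208 + 0.9132i, |z|^2 = 0.8344
Iter 15: z = -0.5976 + 0.5119i, |z|^2 = 0.6192
Iter 16: z = 0.3310 + -0.0618i, |z|^2 = 0.1134

Answer: 17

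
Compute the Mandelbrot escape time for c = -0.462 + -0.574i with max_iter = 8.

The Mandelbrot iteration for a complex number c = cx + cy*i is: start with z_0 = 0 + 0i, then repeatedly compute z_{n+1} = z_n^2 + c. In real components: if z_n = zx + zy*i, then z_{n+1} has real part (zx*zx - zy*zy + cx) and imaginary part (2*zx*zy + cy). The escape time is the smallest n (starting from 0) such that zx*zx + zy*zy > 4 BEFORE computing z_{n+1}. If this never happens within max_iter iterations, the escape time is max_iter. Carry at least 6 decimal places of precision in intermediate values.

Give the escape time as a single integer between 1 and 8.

z_0 = 0 + 0i, c = -0.4620 + -0.5740i
Iter 1: z = -0.4620 + -0.5740i, |z|^2 = 0.5429
Iter 2: z = -0.5780 + -0.0436i, |z|^2 = 0.3360
Iter 3: z = -0.1298 + -0.5236i, |z|^2 = 0.2910
Iter 4: z = -0.7193 + -0.4381i, |z|^2 = 0.7093
Iter 5: z = -0.1366 + 0.0562i, |z|^2 = 0.0218
Iter 6: z = -0.4465 + -0.5894i, |z|^2 = 0.5467
Iter 7: z = -0.6100 + -0.0477i, |z|^2 = 0.3743

Answer: 8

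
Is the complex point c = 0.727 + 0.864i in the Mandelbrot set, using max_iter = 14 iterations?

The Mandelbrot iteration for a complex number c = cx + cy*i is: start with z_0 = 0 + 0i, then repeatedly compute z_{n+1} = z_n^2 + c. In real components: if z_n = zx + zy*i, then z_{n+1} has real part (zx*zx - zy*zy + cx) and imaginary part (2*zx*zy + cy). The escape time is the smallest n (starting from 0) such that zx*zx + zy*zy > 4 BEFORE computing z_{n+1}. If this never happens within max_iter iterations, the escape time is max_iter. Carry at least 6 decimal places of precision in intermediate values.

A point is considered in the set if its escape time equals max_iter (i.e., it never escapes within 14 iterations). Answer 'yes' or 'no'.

z_0 = 0 + 0i, c = 0.7270 + 0.8640i
Iter 1: z = 0.7270 + 0.8640i, |z|^2 = 1.2750
Iter 2: z = 0.5090 + 2.1203i, |z|^2 = 4.7546
Escaped at iteration 2

Answer: no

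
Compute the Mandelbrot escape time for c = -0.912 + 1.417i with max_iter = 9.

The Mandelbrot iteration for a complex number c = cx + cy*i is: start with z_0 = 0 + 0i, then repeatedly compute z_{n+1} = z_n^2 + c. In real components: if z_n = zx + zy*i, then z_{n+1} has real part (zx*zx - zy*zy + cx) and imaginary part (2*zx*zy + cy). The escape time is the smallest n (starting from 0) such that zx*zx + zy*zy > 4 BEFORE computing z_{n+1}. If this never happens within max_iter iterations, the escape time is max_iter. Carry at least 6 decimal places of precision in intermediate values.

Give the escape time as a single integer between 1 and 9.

Answer: 2

Derivation:
z_0 = 0 + 0i, c = -0.9120 + 1.4170i
Iter 1: z = -0.9120 + 1.4170i, |z|^2 = 2.8396
Iter 2: z = -2.0881 + -1.1676i, |z|^2 = 5.7237
Escaped at iteration 2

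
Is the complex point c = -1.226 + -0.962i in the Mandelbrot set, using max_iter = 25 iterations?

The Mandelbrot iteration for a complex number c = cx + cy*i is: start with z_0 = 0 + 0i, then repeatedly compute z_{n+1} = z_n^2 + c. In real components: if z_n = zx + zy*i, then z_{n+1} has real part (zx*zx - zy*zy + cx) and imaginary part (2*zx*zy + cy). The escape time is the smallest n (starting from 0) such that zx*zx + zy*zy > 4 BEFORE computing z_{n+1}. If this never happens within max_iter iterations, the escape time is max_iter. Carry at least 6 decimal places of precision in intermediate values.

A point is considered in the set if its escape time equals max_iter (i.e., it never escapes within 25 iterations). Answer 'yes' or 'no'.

Answer: no

Derivation:
z_0 = 0 + 0i, c = -1.2260 + -0.9620i
Iter 1: z = -1.2260 + -0.9620i, |z|^2 = 2.4285
Iter 2: z = -0.6484 + 1.3968i, |z|^2 = 2.3715
Iter 3: z = -2.7567 + -2.7733i, |z|^2 = 15.2909
Escaped at iteration 3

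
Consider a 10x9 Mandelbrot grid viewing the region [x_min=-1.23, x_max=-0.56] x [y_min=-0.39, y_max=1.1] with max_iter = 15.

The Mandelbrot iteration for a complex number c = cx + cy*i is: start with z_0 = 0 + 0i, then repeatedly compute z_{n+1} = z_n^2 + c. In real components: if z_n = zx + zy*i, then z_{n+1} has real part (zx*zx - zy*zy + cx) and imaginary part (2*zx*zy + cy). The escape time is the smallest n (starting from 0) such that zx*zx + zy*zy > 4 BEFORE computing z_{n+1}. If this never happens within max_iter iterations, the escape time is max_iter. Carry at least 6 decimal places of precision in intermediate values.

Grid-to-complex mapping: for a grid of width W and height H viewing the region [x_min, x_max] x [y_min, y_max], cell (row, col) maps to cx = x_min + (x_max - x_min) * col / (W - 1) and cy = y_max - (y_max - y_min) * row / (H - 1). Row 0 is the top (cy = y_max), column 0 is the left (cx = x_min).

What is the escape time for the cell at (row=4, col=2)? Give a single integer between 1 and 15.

z_0 = 0 + 0i, c = -1.0811 + 0.3550i
Iter 1: z = -1.0811 + 0.3550i, |z|^2 = 1.2948
Iter 2: z = -0.0383 + -0.4126i, |z|^2 = 0.1717
Iter 3: z = -1.2499 + 0.3866i, |z|^2 = 1.7117
Iter 4: z = 0.3316 + -0.6115i, |z|^2 = 0.4839
Iter 5: z = -1.3451 + -0.0505i, |z|^2 = 1.8118
Iter 6: z = 0.7256 + 0.4909i, |z|^2 = 0.7674
Iter 7: z = -0.7956 + 1.0673i, |z|^2 = 1.7723
Iter 8: z = -1.5873 + -1.3434i, |z|^2 = 4.3243
Escaped at iteration 8

Answer: 8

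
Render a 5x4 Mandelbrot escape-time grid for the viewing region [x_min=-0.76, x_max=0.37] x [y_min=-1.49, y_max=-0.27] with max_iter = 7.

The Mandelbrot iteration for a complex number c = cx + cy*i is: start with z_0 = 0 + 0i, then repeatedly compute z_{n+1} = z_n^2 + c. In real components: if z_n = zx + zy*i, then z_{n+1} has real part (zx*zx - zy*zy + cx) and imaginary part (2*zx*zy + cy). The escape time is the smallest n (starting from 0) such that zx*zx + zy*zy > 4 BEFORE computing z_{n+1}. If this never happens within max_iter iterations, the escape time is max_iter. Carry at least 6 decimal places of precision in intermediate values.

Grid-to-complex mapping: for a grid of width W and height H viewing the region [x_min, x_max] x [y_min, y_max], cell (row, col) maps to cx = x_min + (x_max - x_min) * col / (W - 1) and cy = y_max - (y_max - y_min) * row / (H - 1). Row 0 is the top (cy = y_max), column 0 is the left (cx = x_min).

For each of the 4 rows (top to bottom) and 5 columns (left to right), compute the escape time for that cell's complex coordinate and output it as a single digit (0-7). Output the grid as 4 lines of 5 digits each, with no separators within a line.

Answer: 77777
57777
34743
22222

Derivation:
(row=0, col=0): c = -0.7600 + -0.2700i → escape time 7
(row=0, col=1): c = -0.4775 + -0.2700i → escape time 7
(row=0, col=2): c = -0.1950 + -0.2700i → escape time 7
(row=0, col=3): c = 0.0875 + -0.2700i → escape time 7
(row=0, col=4): c = 0.3700 + -0.2700i → escape time 7
(row=1, col=0): c = -0.7600 + -0.6767i → escape time 5
(row=1, col=1): c = -0.4775 + -0.6767i → escape time 7
(row=1, col=2): c = -0.1950 + -0.6767i → escape time 7
(row=1, col=3): c = 0.0875 + -0.6767i → escape time 7
(row=1, col=4): c = 0.3700 + -0.6767i → escape time 7
(row=2, col=0): c = -0.7600 + -1.0833i → escape time 3
(row=2, col=1): c = -0.4775 + -1.0833i → escape time 4
(row=2, col=2): c = -0.1950 + -1.0833i → escape time 7
(row=2, col=3): c = 0.0875 + -1.0833i → escape time 4
(row=2, col=4): c = 0.3700 + -1.0833i → escape time 3
(row=3, col=0): c = -0.7600 + -1.4900i → escape time 2
(row=3, col=1): c = -0.4775 + -1.4900i → escape time 2
(row=3, col=2): c = -0.1950 + -1.4900i → escape time 2
(row=3, col=3): c = 0.0875 + -1.4900i → escape time 2
(row=3, col=4): c = 0.3700 + -1.4900i → escape time 2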